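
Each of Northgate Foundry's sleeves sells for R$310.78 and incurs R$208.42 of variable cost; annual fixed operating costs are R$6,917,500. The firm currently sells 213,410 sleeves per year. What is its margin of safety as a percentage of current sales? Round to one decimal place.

Each unit contributes R$310.78 − R$208.42 = R$102.36. Break-even units = R$6,917,500 ÷ R$102.36 = 67,580.11; break-even revenue = 67,580.11 × R$310.78 = R$21,002,546.40.
Current sales = 213,410 × R$310.78 = R$66,323,559.80.
Margin of safety = (R$66,323,559.80 − R$21,002,546.40) ÷ R$66,323,559.80 = 68.3%.

68.3%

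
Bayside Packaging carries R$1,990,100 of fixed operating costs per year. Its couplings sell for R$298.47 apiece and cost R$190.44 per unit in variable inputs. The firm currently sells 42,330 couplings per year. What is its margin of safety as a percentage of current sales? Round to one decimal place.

Each unit contributes R$298.47 − R$190.44 = R$108.03. Break-even units = R$1,990,100 ÷ R$108.03 = 18,421.73; break-even revenue = 18,421.73 × R$298.47 = R$5,498,335.16.
Actual sales revenue = 42,330 × R$298.47 = R$12,634,235.10.
Margin of safety = (R$12,634,235.10 − R$5,498,335.16) ÷ R$12,634,235.10 = 56.5%.

56.5%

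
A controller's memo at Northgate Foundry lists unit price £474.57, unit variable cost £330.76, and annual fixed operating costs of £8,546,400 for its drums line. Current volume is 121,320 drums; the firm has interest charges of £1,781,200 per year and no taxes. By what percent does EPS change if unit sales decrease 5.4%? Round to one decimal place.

-13.2%

Contribution at this volume is 121,320 × £143.81 = £17,447,029.20.
Subtracting fixed costs: EBIT = £17,447,029.20 − £8,546,400 = £8,900,629.20.
After interest of £1,781,200.00, pre-tax earnings = £7,119,429.20.
DCL = total CM / (EBIT − I) = £17,447,029.20 / £7,119,429.20 = 2.4506.
EPS therefore changes by 2.4506 × (-5.4%) = -13.2%.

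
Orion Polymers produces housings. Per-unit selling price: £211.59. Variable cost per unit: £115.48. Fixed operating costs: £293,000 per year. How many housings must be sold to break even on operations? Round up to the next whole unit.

Unit CM = price − variable cost = £211.59 − £115.48 = £96.11.
Break-even Q = £293,000 / £96.11 = 3,048.59 → 3,049 housings.

3,049 housings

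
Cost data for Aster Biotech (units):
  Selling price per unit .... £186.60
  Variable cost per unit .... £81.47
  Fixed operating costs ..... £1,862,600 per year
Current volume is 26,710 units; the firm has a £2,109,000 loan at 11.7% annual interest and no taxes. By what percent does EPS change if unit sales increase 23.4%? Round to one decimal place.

Contribution at this volume is 26,710 × £105.13 = £2,808,022.30.
Operating income = contribution − fixed costs = £2,808,022.30 − £1,862,600 = £945,422.30.
Interest = £246,753.00, so EBIT − I = £698,669.30.
DCL = total CM / (EBIT − I) = £2,808,022.30 / £698,669.30 = 4.0191.
EPS therefore changes by 4.0191 × (+23.4%) = +94.0%.

+94.0%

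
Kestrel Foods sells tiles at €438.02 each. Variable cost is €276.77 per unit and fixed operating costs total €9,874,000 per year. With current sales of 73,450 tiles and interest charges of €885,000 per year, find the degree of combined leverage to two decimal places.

Contribution at this volume is 73,450 × €161.25 = €11,843,812.50.
Operating income = contribution − fixed costs = €11,843,812.50 − €9,874,000 = €1,969,812.50. Interest = €885,000.00, so EBIT − I = €1,084,812.50.
DCL = contribution ÷ (EBIT − I) = €11,843,812.50 ÷ €1,084,812.50 = 10.9178.

10.92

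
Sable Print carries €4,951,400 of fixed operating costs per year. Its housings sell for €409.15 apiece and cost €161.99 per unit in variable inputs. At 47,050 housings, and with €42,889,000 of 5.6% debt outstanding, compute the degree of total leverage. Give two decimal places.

At 47,050 units, contribution = 47,050 × €247.16 = €11,628,878.00.
Operating income = contribution − fixed costs = €11,628,878.00 − €4,951,400 = €6,677,478.00. Interest = €2,401,784.00.
DOL = €11,628,878.00 ÷ €6,677,478.00 = 1.7415; DFL = €6,677,478.00 ÷ €4,275,694.00 = 1.5617.
Combined leverage = 1.7415 × 1.5617 = 2.7197.

2.72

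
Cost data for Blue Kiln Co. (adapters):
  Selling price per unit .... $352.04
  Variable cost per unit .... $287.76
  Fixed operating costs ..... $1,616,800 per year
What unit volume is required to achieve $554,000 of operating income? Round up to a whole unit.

33,772 adapters

Contribution margin per unit = $352.04 − $287.76 = $64.28.
Need Q such that Q × $64.28 − $1,616,800 = $554,000, i.e. Q = $2,170,800 / $64.28 = 33,771.00 → 33,772.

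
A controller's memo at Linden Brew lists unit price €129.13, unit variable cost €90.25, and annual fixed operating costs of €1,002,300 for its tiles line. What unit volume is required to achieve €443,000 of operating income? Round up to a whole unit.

Unit CM = price − variable cost = €129.13 − €90.25 = €38.88.
Required volume = (fixed costs + target profit) ÷ CM = (€1,002,300 + €443,000) ÷ €38.88 = 37,173.35, so 37,174 tiles.

37,174 tiles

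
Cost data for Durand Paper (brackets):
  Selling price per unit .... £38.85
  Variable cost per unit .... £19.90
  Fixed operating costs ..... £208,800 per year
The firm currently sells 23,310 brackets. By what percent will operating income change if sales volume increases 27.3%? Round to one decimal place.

+51.8%

Contribution at this volume is 23,310 × £18.95 = £441,724.50.
Subtracting fixed costs: EBIT = £441,724.50 − £208,800 = £232,924.50.
DOL = contribution ÷ EBIT = £441,724.50 ÷ £232,924.50 = 1.8964.
Operating income changes by 1.8964 × +27.3% = +51.8%.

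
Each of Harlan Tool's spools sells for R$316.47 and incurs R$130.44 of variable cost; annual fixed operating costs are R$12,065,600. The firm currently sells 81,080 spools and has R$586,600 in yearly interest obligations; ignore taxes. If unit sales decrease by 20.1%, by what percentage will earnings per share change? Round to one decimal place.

Total contribution margin = 81,080 × R$186.03 = R$15,083,312.40.
EBIT = R$15,083,312.40 − R$12,065,600 = R$3,017,712.40.
After interest of R$586,600.00, pre-tax earnings = R$2,431,112.40.
Degree of combined leverage = contribution ÷ (EBIT − I) = R$15,083,312.40 ÷ R$2,431,112.40 = 6.2043.
%ΔEPS = DCL × %ΔSales = 6.2043 × -20.1% = -124.7%.

-124.7%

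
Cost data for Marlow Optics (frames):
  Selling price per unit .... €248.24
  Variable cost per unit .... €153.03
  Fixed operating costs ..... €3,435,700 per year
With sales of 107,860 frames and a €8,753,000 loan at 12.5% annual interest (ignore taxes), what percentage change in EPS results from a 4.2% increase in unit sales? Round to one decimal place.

Total contribution margin = 107,860 × €95.21 = €10,269,350.60.
EBIT = €10,269,350.60 − €3,435,700 = €6,833,650.60.
After interest of €1,094,125.00, pre-tax earnings = €5,739,525.60.
Degree of combined leverage = contribution ÷ (EBIT − I) = €10,269,350.60 ÷ €5,739,525.60 = 1.7892.
%ΔEPS = DCL × %ΔSales = 1.7892 × +4.2% = +7.5%.

+7.5%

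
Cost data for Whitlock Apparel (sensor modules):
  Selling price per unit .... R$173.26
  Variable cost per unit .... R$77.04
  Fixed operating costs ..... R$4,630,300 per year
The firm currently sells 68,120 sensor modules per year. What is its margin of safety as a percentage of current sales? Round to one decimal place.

Each unit contributes R$173.26 − R$77.04 = R$96.22. Break-even units = R$4,630,300 ÷ R$96.22 = 48,122.01; break-even revenue = 48,122.01 × R$173.26 = R$8,337,619.81.
Current sales = 68,120 × R$173.26 = R$11,802,471.20.
Margin of safety = (R$11,802,471.20 − R$8,337,619.81) ÷ R$11,802,471.20 = 29.4%.

29.4%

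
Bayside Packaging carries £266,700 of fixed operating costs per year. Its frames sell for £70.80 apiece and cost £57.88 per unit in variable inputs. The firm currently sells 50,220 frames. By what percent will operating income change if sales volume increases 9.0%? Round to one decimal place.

At 50,220 units, contribution = 50,220 × £12.92 = £648,842.40.
EBIT = £648,842.40 − £266,700 = £382,142.40.
Degree of operating leverage = £648,842.40 / £382,142.40 = 1.6979.
%ΔEBIT = DOL × %ΔSales = 1.6979 × +9.0% = +15.3%.

+15.3%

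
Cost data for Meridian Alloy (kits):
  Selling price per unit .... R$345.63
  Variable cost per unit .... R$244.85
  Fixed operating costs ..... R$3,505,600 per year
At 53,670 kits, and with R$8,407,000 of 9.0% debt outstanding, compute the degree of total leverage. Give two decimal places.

4.72

Total contribution margin = 53,670 × R$100.78 = R$5,408,862.60.
Operating income = contribution − fixed costs = R$5,408,862.60 − R$3,505,600 = R$1,903,262.60. Interest = R$756,630.00, so EBIT − I = R$1,146,632.60.
DCL = contribution ÷ (EBIT − I) = R$5,408,862.60 ÷ R$1,146,632.60 = 4.7172.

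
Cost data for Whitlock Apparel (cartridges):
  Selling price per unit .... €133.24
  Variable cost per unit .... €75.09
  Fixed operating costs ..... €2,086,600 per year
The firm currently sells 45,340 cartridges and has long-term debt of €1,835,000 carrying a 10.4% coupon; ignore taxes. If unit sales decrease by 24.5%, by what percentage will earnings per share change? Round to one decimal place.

Total contribution margin = 45,340 × €58.15 = €2,636,521.00.
Subtracting fixed costs: EBIT = €2,636,521.00 − €2,086,600 = €549,921.00.
Interest = €190,840.00, so EBIT − I = €359,081.00.
Degree of combined leverage = contribution ÷ (EBIT − I) = €2,636,521.00 ÷ €359,081.00 = 7.3424.
%ΔEPS = DCL × %ΔSales = 7.3424 × -24.5% = -179.9%.

-179.9%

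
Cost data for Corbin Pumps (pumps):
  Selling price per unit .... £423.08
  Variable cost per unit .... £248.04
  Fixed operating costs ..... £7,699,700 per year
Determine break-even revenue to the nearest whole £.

£18,610,541

CM per unit = £423.08 − £248.04 = £175.04; CM ratio = £175.04 / £423.08 = 0.4137.
Break-even revenue = fixed costs × price ÷ CM = £7,699,700 × £423.08 ÷ £175.04 = £18,610,541.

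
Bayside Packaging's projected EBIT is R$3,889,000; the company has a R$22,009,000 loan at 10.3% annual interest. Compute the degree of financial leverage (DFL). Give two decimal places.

2.40

Annual interest charges come to R$2,266,927.00.
DFL = EBIT ÷ (EBIT − I) = R$3,889,000 ÷ (R$3,889,000 − R$2,266,927.00) = R$3,889,000 ÷ R$1,622,073.00 = 2.3975.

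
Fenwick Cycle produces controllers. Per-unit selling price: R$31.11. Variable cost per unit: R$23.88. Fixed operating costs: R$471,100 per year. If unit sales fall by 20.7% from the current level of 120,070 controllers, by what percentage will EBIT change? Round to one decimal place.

At 120,070 units, contribution = 120,070 × R$7.23 = R$868,106.10.
EBIT = R$868,106.10 − R$471,100 = R$397,006.10.
DOL = contribution ÷ EBIT = R$868,106.10 ÷ R$397,006.10 = 2.1866.
Operating income changes by 2.1866 × -20.7% = -45.3%.

-45.3%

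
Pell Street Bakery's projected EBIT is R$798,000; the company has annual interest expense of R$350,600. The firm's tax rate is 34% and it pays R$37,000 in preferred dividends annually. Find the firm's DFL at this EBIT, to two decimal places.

Annual interest charges come to R$350,600.00.
Pre-tax preferred-dividend burden = R$37,000 ÷ (1 − 0.34) = R$56,060.61.
DFL = EBIT ÷ [EBIT − I − D_p/(1−t)] = R$798,000 ÷ [R$798,000 − R$350,600.00 − R$56,060.61] = R$798,000 ÷ R$391,339.39 = 2.0392.

2.04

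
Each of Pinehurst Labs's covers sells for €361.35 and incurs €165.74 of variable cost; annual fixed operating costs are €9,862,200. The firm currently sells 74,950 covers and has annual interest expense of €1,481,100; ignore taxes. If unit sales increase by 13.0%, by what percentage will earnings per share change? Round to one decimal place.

At 74,950 units, contribution = 74,950 × €195.61 = €14,660,969.50.
EBIT = €14,660,969.50 − €9,862,200 = €4,798,769.50.
After interest of €1,481,100.00, pre-tax earnings = €3,317,669.50.
DCL = total CM / (EBIT − I) = €14,660,969.50 / €3,317,669.50 = 4.4191.
EPS therefore changes by 4.4191 × (+13.0%) = +57.4%.

+57.4%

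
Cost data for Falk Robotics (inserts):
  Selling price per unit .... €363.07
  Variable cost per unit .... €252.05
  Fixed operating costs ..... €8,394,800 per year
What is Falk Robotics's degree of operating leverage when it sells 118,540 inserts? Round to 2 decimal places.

Contribution at this volume is 118,540 × €111.02 = €13,160,310.80.
Operating income = contribution − fixed costs = €13,160,310.80 − €8,394,800 = €4,765,510.80.
Degree of operating leverage = €13,160,310.80 / €4,765,510.80 = 2.7616.

2.76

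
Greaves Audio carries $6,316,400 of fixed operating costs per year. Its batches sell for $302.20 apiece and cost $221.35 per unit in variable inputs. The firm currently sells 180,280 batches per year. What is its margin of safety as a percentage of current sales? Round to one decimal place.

56.7%

Unit CM = price − variable cost = $302.20 − $221.35 = $80.85. Break-even units = $6,316,400 ÷ $80.85 = 78,124.92; break-even revenue = 78,124.92 × $302.20 = $23,609,351.64.
Actual sales revenue = 180,280 × $302.20 = $54,480,616.00.
Margin of safety = ($54,480,616.00 − $23,609,351.64) ÷ $54,480,616.00 = 56.7%.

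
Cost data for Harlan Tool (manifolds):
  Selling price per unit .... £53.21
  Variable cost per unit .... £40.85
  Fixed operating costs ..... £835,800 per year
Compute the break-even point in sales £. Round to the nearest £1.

Contribution margin per unit = £53.21 − £40.85 = £12.36, a CM ratio of £12.36 ÷ £53.21 = 0.2323.
Break-even sales = FC ÷ CM ratio = £835,800 × £53.21 / £12.36 = £3,598,133.

£3,598,133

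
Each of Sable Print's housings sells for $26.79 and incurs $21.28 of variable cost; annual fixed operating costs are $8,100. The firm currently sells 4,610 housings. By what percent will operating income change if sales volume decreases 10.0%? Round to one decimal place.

At 4,610 units, contribution = 4,610 × $5.51 = $25,401.10.
EBIT = $25,401.10 − $8,100 = $17,301.10.
DOL = contribution ÷ EBIT = $25,401.10 ÷ $17,301.10 = 1.4682.
Operating income changes by 1.4682 × -10.0% = -14.7%.

-14.7%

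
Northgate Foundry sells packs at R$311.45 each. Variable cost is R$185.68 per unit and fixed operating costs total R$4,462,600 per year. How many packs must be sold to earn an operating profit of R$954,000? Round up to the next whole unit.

43,068 packs

Contribution margin per unit = R$311.45 − R$185.68 = R$125.77.
Need Q such that Q × R$125.77 − R$4,462,600 = R$954,000, i.e. Q = R$5,416,600 / R$125.77 = 43,067.50 → 43,068.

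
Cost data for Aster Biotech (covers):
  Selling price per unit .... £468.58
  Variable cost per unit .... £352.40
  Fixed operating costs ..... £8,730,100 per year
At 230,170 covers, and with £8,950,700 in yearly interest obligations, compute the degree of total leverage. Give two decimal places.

2.95

At 230,170 units, contribution = 230,170 × £116.18 = £26,741,150.60.
Subtracting fixed costs: EBIT = £26,741,150.60 − £8,730,100 = £18,011,050.60. Interest = £8,950,700.00.
DOL = £26,741,150.60 ÷ £18,011,050.60 = 1.4847; DFL = £18,011,050.60 ÷ £9,060,350.60 = 1.9879.
Combined leverage = 1.4847 × 1.9879 = 2.9514.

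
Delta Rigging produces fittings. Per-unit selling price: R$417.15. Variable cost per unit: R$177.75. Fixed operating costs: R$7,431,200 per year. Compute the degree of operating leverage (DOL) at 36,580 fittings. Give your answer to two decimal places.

6.60

Contribution at this volume is 36,580 × R$239.40 = R$8,757,252.00.
Operating income = contribution − fixed costs = R$8,757,252.00 − R$7,431,200 = R$1,326,052.00.
DOL = contribution ÷ EBIT = R$8,757,252.00 ÷ R$1,326,052.00 = 6.6040.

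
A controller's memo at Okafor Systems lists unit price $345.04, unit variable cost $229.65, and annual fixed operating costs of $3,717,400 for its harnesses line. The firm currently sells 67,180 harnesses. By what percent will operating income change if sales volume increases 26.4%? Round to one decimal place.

Total contribution margin = 67,180 × $115.39 = $7,751,900.20.
Subtracting fixed costs: EBIT = $7,751,900.20 − $3,717,400 = $4,034,500.20.
So DOL = total CM / EBIT = $7,751,900.20 / $4,034,500.20 = 1.9214.
So EBIT moves 1.9214 × (+26.4%) = +50.7%.

+50.7%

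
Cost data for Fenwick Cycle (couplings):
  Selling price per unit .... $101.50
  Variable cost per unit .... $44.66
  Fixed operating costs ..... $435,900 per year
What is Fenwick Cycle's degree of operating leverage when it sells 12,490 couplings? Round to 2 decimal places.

2.59

Total contribution margin = 12,490 × $56.84 = $709,931.60.
Subtracting fixed costs: EBIT = $709,931.60 − $435,900 = $274,031.60.
Degree of operating leverage = $709,931.60 / $274,031.60 = 2.5907.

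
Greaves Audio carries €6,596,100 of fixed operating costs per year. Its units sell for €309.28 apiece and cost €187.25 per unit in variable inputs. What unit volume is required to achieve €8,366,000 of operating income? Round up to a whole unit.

Unit CM = price − variable cost = €309.28 − €187.25 = €122.03.
Required volume = (fixed costs + target profit) ÷ CM = (€6,596,100 + €8,366,000) ÷ €122.03 = 122,610.01, so 122,611 units.

122,611 units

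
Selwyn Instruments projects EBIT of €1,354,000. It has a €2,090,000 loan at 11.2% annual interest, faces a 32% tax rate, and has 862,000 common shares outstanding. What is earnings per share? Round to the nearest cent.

Pre-tax income = €1,354,000 − €234,080.00 = €1,119,920.00.
Net income = €1,119,920.00 × (1 − 0.32) = €761,545.60.
EPS = €761,545.60 ÷ 862,000 = €0.88.

€0.88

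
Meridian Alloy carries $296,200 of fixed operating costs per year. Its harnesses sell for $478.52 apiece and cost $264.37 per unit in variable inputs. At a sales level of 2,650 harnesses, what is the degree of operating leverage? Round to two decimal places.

2.09

At 2,650 units, contribution = 2,650 × $214.15 = $567,497.50.
Operating income = contribution − fixed costs = $567,497.50 − $296,200 = $271,297.50.
DOL = contribution ÷ EBIT = $567,497.50 ÷ $271,297.50 = 2.0918.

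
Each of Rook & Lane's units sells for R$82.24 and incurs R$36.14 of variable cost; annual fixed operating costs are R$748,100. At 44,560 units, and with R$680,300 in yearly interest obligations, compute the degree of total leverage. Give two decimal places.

Contribution at this volume is 44,560 × R$46.10 = R$2,054,216.00.
EBIT = R$2,054,216.00 − R$748,100 = R$1,306,116.00. Interest = R$680,300.00.
DOL = R$2,054,216.00 ÷ R$1,306,116.00 = 1.5728; DFL = R$1,306,116.00 ÷ R$625,816.00 = 2.0871.
Combined leverage = 1.5728 × 2.0871 = 3.2826.

3.28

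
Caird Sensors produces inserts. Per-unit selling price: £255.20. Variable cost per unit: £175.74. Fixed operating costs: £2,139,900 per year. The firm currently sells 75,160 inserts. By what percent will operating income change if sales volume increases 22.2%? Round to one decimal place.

At 75,160 units, contribution = 75,160 × £79.46 = £5,972,213.60.
Operating income = contribution − fixed costs = £5,972,213.60 − £2,139,900 = £3,832,313.60.
DOL = contribution ÷ EBIT = £5,972,213.60 ÷ £3,832,313.60 = 1.5584.
So EBIT moves 1.5584 × (+22.2%) = +34.6%.

+34.6%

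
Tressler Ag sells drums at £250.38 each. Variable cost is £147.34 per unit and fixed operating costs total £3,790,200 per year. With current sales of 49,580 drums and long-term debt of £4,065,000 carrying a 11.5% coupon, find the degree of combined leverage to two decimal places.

Contribution at this volume is 49,580 × £103.04 = £5,108,723.20.
EBIT = £5,108,723.20 − £3,790,200 = £1,318,523.20. Interest = £467,475.00, so EBIT − I = £851,048.20.
DCL = contribution ÷ (EBIT − I) = £5,108,723.20 ÷ £851,048.20 = 6.0029.

6.00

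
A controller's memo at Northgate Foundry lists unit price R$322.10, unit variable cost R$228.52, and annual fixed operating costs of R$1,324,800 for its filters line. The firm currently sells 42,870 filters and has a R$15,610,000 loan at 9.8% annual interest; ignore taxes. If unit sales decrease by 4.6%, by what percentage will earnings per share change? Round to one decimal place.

-15.9%

At 42,870 units, contribution = 42,870 × R$93.58 = R$4,011,774.60.
EBIT = R$4,011,774.60 − R$1,324,800 = R$2,686,974.60.
After interest of R$1,529,780.00, pre-tax earnings = R$1,157,194.60.
Degree of combined leverage = contribution ÷ (EBIT − I) = R$4,011,774.60 ÷ R$1,157,194.60 = 3.4668.
EPS therefore changes by 3.4668 × (-4.6%) = -15.9%.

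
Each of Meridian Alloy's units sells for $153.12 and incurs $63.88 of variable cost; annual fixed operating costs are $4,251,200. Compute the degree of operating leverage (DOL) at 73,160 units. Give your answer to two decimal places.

Total contribution margin = 73,160 × $89.24 = $6,528,798.40.
Subtracting fixed costs: EBIT = $6,528,798.40 − $4,251,200 = $2,277,598.40.
So DOL = total CM / EBIT = $6,528,798.40 / $2,277,598.40 = 2.8665.

2.87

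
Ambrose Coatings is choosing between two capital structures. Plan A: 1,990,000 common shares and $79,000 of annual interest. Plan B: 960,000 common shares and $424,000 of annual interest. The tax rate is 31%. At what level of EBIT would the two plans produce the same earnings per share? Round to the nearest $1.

$745,553

Set EPS_A = EPS_B: (EBIT − $79,000)(1 − 0.31) ÷ 1,990,000 = (EBIT − $424,000)(1 − 0.31) ÷ 960,000.
Cancelling (1 − t) and cross-multiplying: 960,000·(EBIT − 79,000) = 1,990,000·(EBIT − 424,000).
Solving, EBIT = (424,000·1,990,000 − 79,000·960,000) / (1,990,000 − 960,000) = 767,920,000,000 / 1,030,000 = 745,553.40.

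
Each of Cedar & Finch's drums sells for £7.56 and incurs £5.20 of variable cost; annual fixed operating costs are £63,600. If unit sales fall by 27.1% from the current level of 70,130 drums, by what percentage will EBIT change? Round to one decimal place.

-44.0%

At 70,130 units, contribution = 70,130 × £2.36 = £165,506.80.
Subtracting fixed costs: EBIT = £165,506.80 − £63,600 = £101,906.80.
Degree of operating leverage = £165,506.80 / £101,906.80 = 1.6241.
So EBIT moves 1.6241 × (-27.1%) = -44.0%.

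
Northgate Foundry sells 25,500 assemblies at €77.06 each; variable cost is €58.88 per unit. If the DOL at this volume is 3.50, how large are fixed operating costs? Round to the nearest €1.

At 25,500 units, contribution = 25,500 × €18.18 = €463,590.00.
Since DOL = CM ÷ EBIT, EBIT = €463,590.00 ÷ 3.50 = €132,454.29.
And FC = contribution − EBIT = €463,590.00 − €132,454.29 = €331,136.

€331,136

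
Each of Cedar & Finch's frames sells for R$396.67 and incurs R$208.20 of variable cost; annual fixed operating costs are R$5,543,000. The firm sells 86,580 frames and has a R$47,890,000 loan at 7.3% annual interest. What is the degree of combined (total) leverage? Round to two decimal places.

At 86,580 units, contribution = 86,580 × R$188.47 = R$16,317,732.60.
EBIT = R$16,317,732.60 − R$5,543,000 = R$10,774,732.60. Interest = R$3,495,970.00.
DOL = R$16,317,732.60 ÷ R$10,774,732.60 = 1.5144; DFL = R$10,774,732.60 ÷ R$7,278,762.60 = 1.4803.
Combined leverage = 1.5144 × 1.4803 = 2.2418.

2.24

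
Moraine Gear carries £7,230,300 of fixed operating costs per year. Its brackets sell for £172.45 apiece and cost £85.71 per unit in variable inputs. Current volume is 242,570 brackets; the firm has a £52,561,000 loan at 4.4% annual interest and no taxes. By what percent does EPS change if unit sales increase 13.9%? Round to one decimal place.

Total contribution margin = 242,570 × £86.74 = £21,040,521.80.
EBIT = £21,040,521.80 − £7,230,300 = £13,810,221.80.
Interest = £2,312,684.00, so EBIT − I = £11,497,537.80.
Degree of combined leverage = contribution ÷ (EBIT − I) = £21,040,521.80 ÷ £11,497,537.80 = 1.8300.
%ΔEPS = DCL × %ΔSales = 1.8300 × +13.9% = +25.4%.

+25.4%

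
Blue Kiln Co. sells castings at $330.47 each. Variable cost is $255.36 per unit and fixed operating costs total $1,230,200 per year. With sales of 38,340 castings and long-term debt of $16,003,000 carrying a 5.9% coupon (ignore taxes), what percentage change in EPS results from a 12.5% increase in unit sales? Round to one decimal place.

+51.0%

Contribution at this volume is 38,340 × $75.11 = $2,879,717.40.
Subtracting fixed costs: EBIT = $2,879,717.40 − $1,230,200 = $1,649,517.40.
After interest of $944,177.00, pre-tax earnings = $705,340.40.
DCL = total CM / (EBIT − I) = $2,879,717.40 / $705,340.40 = 4.0827.
EPS therefore changes by 4.0827 × (+12.5%) = +51.0%.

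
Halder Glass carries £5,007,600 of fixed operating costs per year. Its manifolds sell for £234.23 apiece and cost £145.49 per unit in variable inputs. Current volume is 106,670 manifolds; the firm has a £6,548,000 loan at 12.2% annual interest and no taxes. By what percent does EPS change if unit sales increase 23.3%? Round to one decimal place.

+60.3%

Contribution at this volume is 106,670 × £88.74 = £9,465,895.80.
EBIT = £9,465,895.80 − £5,007,600 = £4,458,295.80.
Interest = £798,856.00, so EBIT − I = £3,659,439.80.
Degree of combined leverage = contribution ÷ (EBIT − I) = £9,465,895.80 ÷ £3,659,439.80 = 2.5867.
%ΔEPS = DCL × %ΔSales = 2.5867 × +23.3% = +60.3%.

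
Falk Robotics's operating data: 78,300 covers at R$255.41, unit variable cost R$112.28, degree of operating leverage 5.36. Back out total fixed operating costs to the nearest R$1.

R$9,116,206

Contribution at this volume is 78,300 × R$143.13 = R$11,207,079.00.
DOL = contribution / EBIT, so EBIT = R$11,207,079.00 / 5.36 = R$2,090,872.95.
Fixed costs = CM − EBIT = R$11,207,079.00 − R$2,090,872.95 = R$9,116,206.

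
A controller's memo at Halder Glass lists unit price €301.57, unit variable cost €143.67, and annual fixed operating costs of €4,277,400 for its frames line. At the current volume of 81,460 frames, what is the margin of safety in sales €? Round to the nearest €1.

€16,396,573

Unit CM = price − variable cost = €301.57 − €143.67 = €157.90. Break-even units = €4,277,400 ÷ €157.90 = 27,089.30; break-even revenue = 27,089.30 × €301.57 = €8,169,319.30.
Actual sales revenue = 81,460 × €301.57 = €24,565,892.20.
Margin of safety = €24,565,892.20 − €8,169,319.30 = €16,396,573.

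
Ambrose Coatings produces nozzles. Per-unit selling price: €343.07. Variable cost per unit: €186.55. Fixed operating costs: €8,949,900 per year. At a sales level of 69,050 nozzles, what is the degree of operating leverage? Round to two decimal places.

5.82

Contribution at this volume is 69,050 × €156.52 = €10,807,706.00.
Operating income = contribution − fixed costs = €10,807,706.00 − €8,949,900 = €1,857,806.00.
DOL = contribution ÷ EBIT = €10,807,706.00 ÷ €1,857,806.00 = 5.8175.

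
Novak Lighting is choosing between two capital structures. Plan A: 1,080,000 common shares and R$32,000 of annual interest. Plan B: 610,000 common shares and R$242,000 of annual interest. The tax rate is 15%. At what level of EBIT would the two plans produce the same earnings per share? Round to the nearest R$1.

Set EPS_A = EPS_B: (EBIT − R$32,000)(1 − 0.15) ÷ 1,080,000 = (EBIT − R$242,000)(1 − 0.15) ÷ 610,000.
The (1 − t) factor cancels: (EBIT − 32,000) × 610,000 = (EBIT − 242,000) × 1,080,000.
Solving, EBIT = (242,000·1,080,000 − 32,000·610,000) / (1,080,000 − 610,000) = 241,840,000,000 / 470,000 = 514,553.19.

R$514,553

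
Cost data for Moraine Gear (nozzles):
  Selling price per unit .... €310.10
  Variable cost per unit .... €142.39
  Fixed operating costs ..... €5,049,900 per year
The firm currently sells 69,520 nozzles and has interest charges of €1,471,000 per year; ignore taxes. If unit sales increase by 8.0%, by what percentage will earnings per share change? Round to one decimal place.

At 69,520 units, contribution = 69,520 × €167.71 = €11,659,199.20.
Operating income = contribution − fixed costs = €11,659,199.20 − €5,049,900 = €6,609,299.20.
Interest = €1,471,000.00, so EBIT − I = €5,138,299.20.
DCL = total CM / (EBIT − I) = €11,659,199.20 / €5,138,299.20 = 2.2691.
%ΔEPS = DCL × %ΔSales = 2.2691 × +8.0% = +18.2%.

+18.2%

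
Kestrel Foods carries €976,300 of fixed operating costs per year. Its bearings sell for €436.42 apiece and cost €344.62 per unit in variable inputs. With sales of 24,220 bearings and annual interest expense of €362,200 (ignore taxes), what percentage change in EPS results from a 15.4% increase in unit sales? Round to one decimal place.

At 24,220 units, contribution = 24,220 × €91.80 = €2,223,396.00.
Operating income = contribution − fixed costs = €2,223,396.00 − €976,300 = €1,247,096.00.
After interest of €362,200.00, pre-tax earnings = €884,896.00.
DCL = total CM / (EBIT − I) = €2,223,396.00 / €884,896.00 = 2.5126.
EPS therefore changes by 2.5126 × (+15.4%) = +38.7%.

+38.7%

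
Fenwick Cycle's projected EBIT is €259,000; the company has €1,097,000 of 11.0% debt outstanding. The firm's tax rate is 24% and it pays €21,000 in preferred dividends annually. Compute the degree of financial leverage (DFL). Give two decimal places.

Annual interest charges come to €120,670.00.
Pre-tax preferred-dividend burden = €21,000 ÷ (1 − 0.24) = €27,631.58.
DFL = EBIT ÷ [EBIT − I − D_p/(1−t)] = €259,000 ÷ [€259,000 − €120,670.00 − €27,631.58] = €259,000 ÷ €110,698.42 = 2.3397.

2.34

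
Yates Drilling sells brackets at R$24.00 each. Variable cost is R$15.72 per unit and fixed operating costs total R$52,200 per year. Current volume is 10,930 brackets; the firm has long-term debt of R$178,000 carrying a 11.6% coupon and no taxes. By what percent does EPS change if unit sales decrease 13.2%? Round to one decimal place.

-67.7%

Total contribution margin = 10,930 × R$8.28 = R$90,500.40.
Subtracting fixed costs: EBIT = R$90,500.40 − R$52,200 = R$38,300.40.
After interest of R$20,648.00, pre-tax earnings = R$17,652.40.
DCL = total CM / (EBIT − I) = R$90,500.40 / R$17,652.40 = 5.1268.
EPS therefore changes by 5.1268 × (-13.2%) = -67.7%.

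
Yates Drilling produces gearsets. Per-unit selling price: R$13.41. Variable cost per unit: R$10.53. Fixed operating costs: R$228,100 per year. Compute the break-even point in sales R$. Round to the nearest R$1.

CM per unit = R$13.41 − R$10.53 = R$2.88; CM ratio = R$2.88 / R$13.41 = 0.2148.
Break-even revenue = fixed costs × price ÷ CM = R$228,100 × R$13.41 ÷ R$2.88 = R$1,062,091.

R$1,062,091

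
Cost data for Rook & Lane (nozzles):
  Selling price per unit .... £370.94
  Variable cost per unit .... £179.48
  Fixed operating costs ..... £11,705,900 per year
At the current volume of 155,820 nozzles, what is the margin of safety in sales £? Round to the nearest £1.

Each unit contributes £370.94 − £179.48 = £191.46. Break-even units = £11,705,900 ÷ £191.46 = 61,140.19; break-even revenue = 61,140.19 × £370.94 = £22,679,340.57.
Current sales = 155,820 × £370.94 = £57,799,870.80.
Margin of safety = £57,799,870.80 − £22,679,340.57 = £35,120,530.

£35,120,530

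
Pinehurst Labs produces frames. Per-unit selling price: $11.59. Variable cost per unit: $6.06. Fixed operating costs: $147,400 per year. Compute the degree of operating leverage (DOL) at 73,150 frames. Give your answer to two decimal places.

Total contribution margin = 73,150 × $5.53 = $404,519.50.
Subtracting fixed costs: EBIT = $404,519.50 − $147,400 = $257,119.50.
Degree of operating leverage = $404,519.50 / $257,119.50 = 1.5733.

1.57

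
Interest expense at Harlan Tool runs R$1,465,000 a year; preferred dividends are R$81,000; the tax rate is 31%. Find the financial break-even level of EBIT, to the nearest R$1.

Grossing the preferred dividend up to pre-tax terms: R$81,000 / (1 − 0.31) = R$117,391.30.
Financial break-even EBIT = interest + D_p ÷ (1 − t) = R$1,465,000 + R$117,391.30 = R$1,582,391.30.

R$1,582,391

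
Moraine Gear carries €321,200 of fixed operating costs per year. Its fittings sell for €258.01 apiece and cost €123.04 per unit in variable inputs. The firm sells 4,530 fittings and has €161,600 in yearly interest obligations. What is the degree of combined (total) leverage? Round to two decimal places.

4.75

At 4,530 units, contribution = 4,530 × €134.97 = €611,414.10.
Subtracting fixed costs: EBIT = €611,414.10 − €321,200 = €290,214.10. Interest = €161,600.00, so EBIT − I = €128,614.10.
Degree of total leverage = total CM / (EBIT − interest) = €611,414.10 / €128,614.10 = 4.7539.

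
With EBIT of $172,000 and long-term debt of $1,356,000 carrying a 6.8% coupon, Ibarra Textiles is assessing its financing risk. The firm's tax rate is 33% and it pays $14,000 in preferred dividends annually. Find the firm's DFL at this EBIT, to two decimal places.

2.92

Interest = $92,208.00.
Preferred dividends grossed up pre-tax: $14,000 / (1 − 0.33) = $20,895.52.
DFL = EBIT ÷ [EBIT − I − D_p/(1−t)] = $172,000 ÷ [$172,000 − $92,208.00 − $20,895.52] = $172,000 ÷ $58,896.48 = 2.9204.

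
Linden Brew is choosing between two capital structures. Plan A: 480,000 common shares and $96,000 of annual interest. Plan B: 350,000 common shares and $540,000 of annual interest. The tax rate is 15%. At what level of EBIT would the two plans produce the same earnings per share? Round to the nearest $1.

$1,735,385

At indifference, (EBIT − 96,000)(1 − t)/480,000 = (EBIT − 540,000)(1 − t)/350,000.
Cancelling (1 − t) and cross-multiplying: 350,000·(EBIT − 96,000) = 480,000·(EBIT − 540,000).
Solving, EBIT = (540,000·480,000 − 96,000·350,000) / (480,000 − 350,000) = 225,600,000,000 / 130,000 = 1,735,384.62.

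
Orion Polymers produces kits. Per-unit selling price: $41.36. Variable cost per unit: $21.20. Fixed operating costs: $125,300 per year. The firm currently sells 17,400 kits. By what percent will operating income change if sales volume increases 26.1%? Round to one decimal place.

At 17,400 units, contribution = 17,400 × $20.16 = $350,784.00.
Subtracting fixed costs: EBIT = $350,784.00 − $125,300 = $225,484.00.
DOL = contribution ÷ EBIT = $350,784.00 ÷ $225,484.00 = 1.5557.
So EBIT moves 1.5557 × (+26.1%) = +40.6%.

+40.6%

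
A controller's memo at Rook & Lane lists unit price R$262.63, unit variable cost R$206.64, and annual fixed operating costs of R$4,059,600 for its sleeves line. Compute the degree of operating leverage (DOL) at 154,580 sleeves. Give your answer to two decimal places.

1.88

Contribution at this volume is 154,580 × R$55.99 = R$8,654,934.20.
EBIT = R$8,654,934.20 − R$4,059,600 = R$4,595,334.20.
So DOL = total CM / EBIT = R$8,654,934.20 / R$4,595,334.20 = 1.8834.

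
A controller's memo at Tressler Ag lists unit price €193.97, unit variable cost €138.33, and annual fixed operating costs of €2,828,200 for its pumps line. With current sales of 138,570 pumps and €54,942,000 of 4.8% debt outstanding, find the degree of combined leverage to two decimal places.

3.43

Total contribution margin = 138,570 × €55.64 = €7,710,034.80.
Subtracting fixed costs: EBIT = €7,710,034.80 − €2,828,200 = €4,881,834.80. Interest = €2,637,216.00, so EBIT − I = €2,244,618.80.
Degree of total leverage = total CM / (EBIT − interest) = €7,710,034.80 / €2,244,618.80 = 3.4349.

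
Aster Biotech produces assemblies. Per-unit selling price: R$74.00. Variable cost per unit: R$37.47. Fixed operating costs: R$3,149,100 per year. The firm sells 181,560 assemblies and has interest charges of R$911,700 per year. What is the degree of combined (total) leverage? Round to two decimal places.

At 181,560 units, contribution = 181,560 × R$36.53 = R$6,632,386.80.
Operating income = contribution − fixed costs = R$6,632,386.80 − R$3,149,100 = R$3,483,286.80. Interest = R$911,700.00, so EBIT − I = R$2,571,586.80.
DCL = contribution ÷ (EBIT − I) = R$6,632,386.80 ÷ R$2,571,586.80 = 2.5791.

2.58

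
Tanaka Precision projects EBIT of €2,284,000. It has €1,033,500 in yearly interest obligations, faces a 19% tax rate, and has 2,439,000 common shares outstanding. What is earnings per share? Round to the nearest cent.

€0.42

Pre-tax income = €2,284,000 − €1,033,500.00 = €1,250,500.00.
After tax at 19%: net income = €1,250,500.00 × 0.81 = €1,012,905.00.
EPS = €1,012,905.00 ÷ 2,439,000 = €0.42.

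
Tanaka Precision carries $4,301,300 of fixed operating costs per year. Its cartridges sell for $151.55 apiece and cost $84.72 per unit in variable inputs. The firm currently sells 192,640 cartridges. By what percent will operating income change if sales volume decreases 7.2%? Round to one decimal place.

-10.8%

Total contribution margin = 192,640 × $66.83 = $12,874,131.20.
EBIT = $12,874,131.20 − $4,301,300 = $8,572,831.20.
Degree of operating leverage = $12,874,131.20 / $8,572,831.20 = 1.5017.
Operating income changes by 1.5017 × -7.2% = -10.8%.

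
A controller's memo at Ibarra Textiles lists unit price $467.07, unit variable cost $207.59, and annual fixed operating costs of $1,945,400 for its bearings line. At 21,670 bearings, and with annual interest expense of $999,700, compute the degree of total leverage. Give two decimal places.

2.10

At 21,670 units, contribution = 21,670 × $259.48 = $5,622,931.60.
Subtracting fixed costs: EBIT = $5,622,931.60 − $1,945,400 = $3,677,531.60. Interest = $999,700.00, so EBIT − I = $2,677,831.60.
DCL = contribution ÷ (EBIT − I) = $5,622,931.60 ÷ $2,677,831.60 = 2.0998.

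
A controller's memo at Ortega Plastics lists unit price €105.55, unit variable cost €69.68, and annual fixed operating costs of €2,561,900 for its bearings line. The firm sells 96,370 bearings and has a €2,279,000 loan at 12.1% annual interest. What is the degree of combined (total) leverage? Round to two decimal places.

5.58

Total contribution margin = 96,370 × €35.87 = €3,456,791.90.
EBIT = €3,456,791.90 − €2,561,900 = €894,891.90. Interest = €275,759.00.
DOL = €3,456,791.90 ÷ €894,891.90 = 3.8628; DFL = €894,891.90 ÷ €619,132.90 = 1.4454.
DCL = DOL × DFL = 3.8628 × 1.4454 = 5.5833.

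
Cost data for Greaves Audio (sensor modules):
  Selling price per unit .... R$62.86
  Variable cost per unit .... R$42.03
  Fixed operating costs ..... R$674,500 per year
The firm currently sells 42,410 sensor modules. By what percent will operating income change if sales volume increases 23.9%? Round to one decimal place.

+101.1%

Total contribution margin = 42,410 × R$20.83 = R$883,400.30.
Operating income = contribution − fixed costs = R$883,400.30 − R$674,500 = R$208,900.30.
Degree of operating leverage = R$883,400.30 / R$208,900.30 = 4.2288.
Operating income changes by 4.2288 × +23.9% = +101.1%.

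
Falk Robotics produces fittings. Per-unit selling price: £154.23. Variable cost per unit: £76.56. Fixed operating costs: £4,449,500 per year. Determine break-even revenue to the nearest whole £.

£8,835,411

Contribution margin per unit = £154.23 − £76.56 = £77.67, a CM ratio of £77.67 ÷ £154.23 = 0.5036.
Break-even revenue = fixed costs × price ÷ CM = £4,449,500 × £154.23 ÷ £77.67 = £8,835,411.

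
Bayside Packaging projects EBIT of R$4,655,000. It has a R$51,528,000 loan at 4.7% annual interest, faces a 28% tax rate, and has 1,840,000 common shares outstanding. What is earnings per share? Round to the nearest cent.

R$0.87

Pre-tax income = R$4,655,000 − R$2,421,816.00 = R$2,233,184.00.
Net income = R$2,233,184.00 × (1 − 0.28) = R$1,607,892.48.
EPS = R$1,607,892.48 ÷ 1,840,000 = R$0.87.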